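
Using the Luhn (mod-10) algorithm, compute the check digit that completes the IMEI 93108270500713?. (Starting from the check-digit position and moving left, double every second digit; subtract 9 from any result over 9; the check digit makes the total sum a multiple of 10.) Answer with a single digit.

8

Partial digits right→left: 3 1 7 0 0 5 0 7 2 8 0 1 3 9
Double every second digit counting from the check-digit position (so the 1st, 3rd, 5th, ... of the partial from the right).
  doubled (with −9 where >9): 6 5 0 0 4 0 6 → sum 21
  kept as-is: 1 0 5 7 8 1 9 → sum 31
Total = 21 + 31 = 52.
Check digit = (10 − (52 mod 10)) mod 10 = 8.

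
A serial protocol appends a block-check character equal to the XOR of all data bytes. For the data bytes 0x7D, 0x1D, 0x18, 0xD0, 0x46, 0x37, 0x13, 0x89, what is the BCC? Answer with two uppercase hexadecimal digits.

XOR the bytes together:
  start with 0x7D
  0x7D ⊕ 0x1D = 0x60
  0x60 ⊕ 0x18 = 0x78
  0x78 ⊕ 0xD0 = 0xA8
  0xA8 ⊕ 0x46 = 0xEE
  0xEE ⊕ 0x37 = 0xD9
  0xD9 ⊕ 0x13 = 0xCA
  0xCA ⊕ 0x89 = 0x43

43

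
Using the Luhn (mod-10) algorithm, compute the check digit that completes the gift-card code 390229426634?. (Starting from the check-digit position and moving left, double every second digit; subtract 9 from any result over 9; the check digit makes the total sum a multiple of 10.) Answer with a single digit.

Partial digits right→left: 4 3 6 6 2 4 9 2 2 0 9 3
Double every second digit counting from the check-digit position (so the 1st, 3rd, 5th, ... of the partial from the right).
  doubled (with −9 where >9): 8 3 4 9 4 9 → sum 37
  kept as-is: 3 6 4 2 0 3 → sum 18
Total = 37 + 18 = 55.
Check digit = (10 − (55 mod 10)) mod 10 = 5.

5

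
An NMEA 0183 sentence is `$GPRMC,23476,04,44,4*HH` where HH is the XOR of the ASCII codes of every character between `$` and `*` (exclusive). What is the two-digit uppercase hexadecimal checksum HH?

XOR the ASCII codes of the payload characters:
  'G' = 0x47 → acc = 0x47
  'P' = 0x50 → acc = 0x17
  'R' = 0x52 → acc = 0x45
  'M' = 0x4D → acc = 0x08
  'C' = 0x43 → acc = 0x4B
  ',' = 0x2C → acc = 0x67
  '2' = 0x32 → acc = 0x55
  '3' = 0x33 → acc = 0x66
  '4' = 0x34 → acc = 0x52
  '7' = 0x37 → acc = 0x65
  '6' = 0x36 → acc = 0x53
  ',' = 0x2C → acc = 0x7F
  '0' = 0x30 → acc = 0x4F
  '4' = 0x34 → acc = 0x7B
  ',' = 0x2C → acc = 0x57
  '4' = 0x34 → acc = 0x63
  '4' = 0x34 → acc = 0x57
  ',' = 0x2C → acc = 0x7B
  '4' = 0x34 → acc = 0x4F
Checksum = 0x4F.

4F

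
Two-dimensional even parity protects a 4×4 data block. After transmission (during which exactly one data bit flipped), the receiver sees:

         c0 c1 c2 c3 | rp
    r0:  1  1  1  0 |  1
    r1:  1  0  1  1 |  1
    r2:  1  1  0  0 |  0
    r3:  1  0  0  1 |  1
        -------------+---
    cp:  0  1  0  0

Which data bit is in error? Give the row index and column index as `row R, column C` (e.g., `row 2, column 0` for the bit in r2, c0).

Recompute each row's even parity and compare to rp:
  r0: data parity 1, sent rp 1 → ok
  r1: data parity 1, sent rp 1 → ok
  r2: data parity 0, sent rp 0 → ok
  r3: data parity 0, sent rp 1 → mismatch
Recompute each column's even parity and compare to cp:
  c0: data parity 0, sent cp 0 → ok
  c1: data parity 0, sent cp 1 → mismatch
  c2: data parity 0, sent cp 0 → ok
  c3: data parity 0, sent cp 0 → ok
Exactly one row (r3) and one column (c1) fail → the flipped bit is at their intersection.

row 3, column 1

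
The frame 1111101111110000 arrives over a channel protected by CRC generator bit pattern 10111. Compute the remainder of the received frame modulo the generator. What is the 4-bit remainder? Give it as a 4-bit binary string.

0100

Modulo-2 division of 1111101111110000 by 10111:
  pos 0: 11111 XOR 10111 = 01000
  pos 1: 10000 XOR 10111 = 00111
  pos 3: 11111 XOR 10111 = 01000
  pos 4: 10001 XOR 10111 = 00110
  pos 6: 11011 XOR 10111 = 01100
  pos 7: 11001 XOR 10111 = 01110
  pos 8: 11100 XOR 10111 = 01011
  pos 9: 10110 XOR 10111 = 00001
Remainder = 0100 (nonzero — an error is detected).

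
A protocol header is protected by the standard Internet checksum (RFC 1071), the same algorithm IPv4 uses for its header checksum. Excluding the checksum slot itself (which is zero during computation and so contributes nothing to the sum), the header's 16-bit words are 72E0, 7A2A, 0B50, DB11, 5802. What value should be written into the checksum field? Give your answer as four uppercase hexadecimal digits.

One's-complement addition (fold any carry out of bit 15 back into bit 0):
  0x72E0 + 0x7A2A = 0x0ED0A
  0xED0A + 0x0B50 = 0x0F85A
  0xF85A + 0xDB11 = 0x1D36B → wrap carry → 0xD36C
  0xD36C + 0x5802 = 0x12B6E → wrap carry → 0x2B6F
One's-complement sum = 0x2B6F.
Checksum = ~0x2B6F & 0xFFFF = 0xD490.

D490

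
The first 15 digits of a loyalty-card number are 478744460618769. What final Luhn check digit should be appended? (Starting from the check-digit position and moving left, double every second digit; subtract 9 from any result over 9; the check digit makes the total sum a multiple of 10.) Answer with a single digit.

9

Partial digits right→left: 9 6 7 8 1 6 0 6 4 4 4 7 8 7 4
Double every second digit counting from the check-digit position (so the 1st, 3rd, 5th, ... of the partial from the right).
  doubled (with −9 where >9): 9 5 2 0 8 8 7 8 → sum 47
  kept as-is: 6 8 6 6 4 7 7 → sum 44
Total = 47 + 44 = 91.
Check digit = (10 − (91 mod 10)) mod 10 = 9.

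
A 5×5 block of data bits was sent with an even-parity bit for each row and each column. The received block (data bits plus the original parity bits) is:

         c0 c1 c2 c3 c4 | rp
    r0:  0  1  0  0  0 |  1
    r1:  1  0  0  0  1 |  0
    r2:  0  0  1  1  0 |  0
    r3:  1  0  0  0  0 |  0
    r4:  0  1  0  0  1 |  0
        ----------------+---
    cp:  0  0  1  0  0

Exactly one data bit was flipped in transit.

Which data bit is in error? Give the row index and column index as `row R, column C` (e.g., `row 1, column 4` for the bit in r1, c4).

Recompute each row's even parity and compare to rp:
  r0: data parity 1, sent rp 1 → ok
  r1: data parity 0, sent rp 0 → ok
  r2: data parity 0, sent rp 0 → ok
  r3: data parity 1, sent rp 0 → mismatch
  r4: data parity 0, sent rp 0 → ok
Recompute each column's even parity and compare to cp:
  c0: data parity 0, sent cp 0 → ok
  c1: data parity 0, sent cp 0 → ok
  c2: data parity 1, sent cp 1 → ok
  c3: data parity 1, sent cp 0 → mismatch
  c4: data parity 0, sent cp 0 → ok
Exactly one row (r3) and one column (c3) fail → the flipped bit is at their intersection.

row 3, column 3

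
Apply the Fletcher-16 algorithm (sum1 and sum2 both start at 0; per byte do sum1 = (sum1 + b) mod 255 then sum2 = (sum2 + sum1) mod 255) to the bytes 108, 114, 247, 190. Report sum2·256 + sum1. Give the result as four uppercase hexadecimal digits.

Running sums (mod 255):
  after byte 0 (108): sum1=108, sum2=108
  after byte 1 (114): sum1=222, sum2=75
  after byte 2 (247): sum1=214, sum2=34
  after byte 3 (190): sum1=149, sum2=183
Checksum = sum2·256 + sum1 = 183·256 + 149 = 46997 = 0xB795.

B795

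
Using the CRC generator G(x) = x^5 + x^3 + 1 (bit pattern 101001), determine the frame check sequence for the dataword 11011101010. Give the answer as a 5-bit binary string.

01111

Append 5 zeros: 1101110101000000. Divide by 101001 (XOR where the leading bit is 1):
  pos 0: 110111 XOR 101001 = 011110
  pos 1: 111100 XOR 101001 = 010101
  pos 2: 101011 XOR 101001 = 000010
  pos 6: 100100 XOR 101001 = 001101
  pos 8: 110100 XOR 101001 = 011101
  pos 9: 111010 XOR 101001 = 010011
  pos 10: 100110 XOR 101001 = 001111
Remainder (last 5 bits) = 01111. This is the CRC / FCS.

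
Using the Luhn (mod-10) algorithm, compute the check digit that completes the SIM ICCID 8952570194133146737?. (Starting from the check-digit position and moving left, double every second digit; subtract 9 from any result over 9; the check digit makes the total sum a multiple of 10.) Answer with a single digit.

0

Partial digits right→left: 7 3 7 6 4 1 3 3 1 4 9 1 0 7 5 2 5 9 8
Double every second digit counting from the check-digit position (so the 1st, 3rd, 5th, ... of the partial from the right).
  doubled (with −9 where >9): 5 5 8 6 2 9 0 1 1 7 → sum 44
  kept as-is: 3 6 1 3 4 1 7 2 9 → sum 36
Total = 44 + 36 = 80.
Check digit = (10 − (80 mod 10)) mod 10 = 0.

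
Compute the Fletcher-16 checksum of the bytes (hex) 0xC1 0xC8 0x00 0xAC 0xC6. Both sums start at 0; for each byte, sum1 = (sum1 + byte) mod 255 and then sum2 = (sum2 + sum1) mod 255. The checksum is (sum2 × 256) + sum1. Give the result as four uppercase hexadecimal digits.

0CFD

Running sums (mod 255):
  after byte 0 (0xC1): sum1=193, sum2=193
  after byte 1 (0xC8): sum1=138, sum2=76
  after byte 2 (0x00): sum1=138, sum2=214
  after byte 3 (0xAC): sum1=55, sum2=14
  after byte 4 (0xC6): sum1=253, sum2=12
Checksum = sum2·256 + sum1 = 12·256 + 253 = 3325 = 0x0CFD.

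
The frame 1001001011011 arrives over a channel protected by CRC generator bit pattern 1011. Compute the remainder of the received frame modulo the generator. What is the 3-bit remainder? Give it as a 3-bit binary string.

000

Modulo-2 division of 1001001011011 by 1011:
  pos 0: 1001 XOR 1011 = 0010
  pos 2: 1000 XOR 1011 = 0011
  pos 4: 1110 XOR 1011 = 0101
  pos 5: 1011 XOR 1011 = 0000
  pos 9: 1011 XOR 1011 = 0000
Remainder = 000 (zero — the frame passes the CRC check).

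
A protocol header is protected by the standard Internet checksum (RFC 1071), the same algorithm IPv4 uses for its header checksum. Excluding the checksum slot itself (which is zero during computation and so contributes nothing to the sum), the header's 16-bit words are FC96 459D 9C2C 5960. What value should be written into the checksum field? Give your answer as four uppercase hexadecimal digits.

C83E

One's-complement addition (fold any carry out of bit 15 back into bit 0):
  0xFC96 + 0x459D = 0x14233 → wrap carry → 0x4234
  0x4234 + 0x9C2C = 0x0DE60
  0xDE60 + 0x5960 = 0x137C0 → wrap carry → 0x37C1
One's-complement sum = 0x37C1.
Checksum = ~0x37C1 & 0xFFFF = 0xC83E.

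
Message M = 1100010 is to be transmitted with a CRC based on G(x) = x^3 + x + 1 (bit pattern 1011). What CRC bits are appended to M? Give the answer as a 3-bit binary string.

000

Append 3 zeros: 1100010000. Divide by 1011 (XOR where the leading bit is 1):
  pos 0: 1100 XOR 1011 = 0111
  pos 1: 1110 XOR 1011 = 0101
  pos 2: 1011 XOR 1011 = 0000
Remainder (last 3 bits) = 000. This is the CRC / FCS.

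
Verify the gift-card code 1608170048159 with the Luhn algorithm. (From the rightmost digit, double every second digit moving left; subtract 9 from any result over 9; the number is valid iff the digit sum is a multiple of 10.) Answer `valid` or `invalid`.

invalid

From the right, keep odd positions and double even positions (subtract 9 from any doubled value over 9):
  doubled (positions 2,4,...): 1 7 0 5 7 3 → sum 23
  kept (positions 1,3,...): 9 1 4 0 1 0 1 → sum 16
Total = 39.
39 mod 10 = 9, so the number is invalid.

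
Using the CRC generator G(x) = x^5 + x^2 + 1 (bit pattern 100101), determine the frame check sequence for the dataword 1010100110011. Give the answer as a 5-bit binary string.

10100

Append 5 zeros: 101010011001100000. Divide by 100101 (XOR where the leading bit is 1):
  pos 0: 101010 XOR 100101 = 001111
  pos 2: 111101 XOR 100101 = 011000
  pos 3: 110001 XOR 100101 = 010100
  pos 4: 101000 XOR 100101 = 001101
  pos 6: 110101 XOR 100101 = 010000
  pos 7: 100001 XOR 100101 = 000100
  pos 10: 100000 XOR 100101 = 000101
Remainder (last 5 bits) = 10100. This is the CRC / FCS.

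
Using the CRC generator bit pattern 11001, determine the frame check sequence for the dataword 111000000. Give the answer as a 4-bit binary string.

0100

Append 4 zeros: 1110000000000. Divide by 11001 (XOR where the leading bit is 1):
  pos 0: 11100 XOR 11001 = 00101
  pos 2: 10100 XOR 11001 = 01101
  pos 3: 11010 XOR 11001 = 00011
  pos 6: 11000 XOR 11001 = 00001
Remainder (last 4 bits) = 0100. This is the CRC / FCS.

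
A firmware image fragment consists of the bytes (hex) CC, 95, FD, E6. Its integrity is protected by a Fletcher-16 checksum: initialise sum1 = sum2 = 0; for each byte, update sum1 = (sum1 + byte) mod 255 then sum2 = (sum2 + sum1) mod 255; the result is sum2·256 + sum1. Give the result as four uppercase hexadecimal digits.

D647

Running sums (mod 255):
  after byte 0 (CC): sum1=204, sum2=204
  after byte 1 (95): sum1=98, sum2=47
  after byte 2 (FD): sum1=96, sum2=143
  after byte 3 (E6): sum1=71, sum2=214
Checksum = sum2·256 + sum1 = 214·256 + 71 = 54855 = 0xD647.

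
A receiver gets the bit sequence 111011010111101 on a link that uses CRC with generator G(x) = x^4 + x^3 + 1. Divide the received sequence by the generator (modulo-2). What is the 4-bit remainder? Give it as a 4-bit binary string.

1110

Modulo-2 division of 111011010111101 by 11001:
  pos 0: 11101 XOR 11001 = 00100
  pos 2: 10010 XOR 11001 = 01011
  pos 3: 10111 XOR 11001 = 01110
  pos 4: 11100 XOR 11001 = 00101
  pos 6: 10111 XOR 11001 = 01110
  pos 7: 11101 XOR 11001 = 00100
  pos 9: 10010 XOR 11001 = 01011
  pos 10: 10111 XOR 11001 = 01110
Remainder = 1110 (nonzero — an error is detected).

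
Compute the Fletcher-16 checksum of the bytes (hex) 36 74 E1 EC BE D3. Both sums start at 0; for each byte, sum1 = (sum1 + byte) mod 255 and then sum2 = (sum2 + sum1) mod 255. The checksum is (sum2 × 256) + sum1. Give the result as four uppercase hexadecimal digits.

2B0C

Running sums (mod 255):
  after byte 0 (36): sum1=54, sum2=54
  after byte 1 (74): sum1=170, sum2=224
  after byte 2 (E1): sum1=140, sum2=109
  after byte 3 (EC): sum1=121, sum2=230
  after byte 4 (BE): sum1=56, sum2=31
  after byte 5 (D3): sum1=12, sum2=43
Checksum = sum2·256 + sum1 = 43·256 + 12 = 11020 = 0x2B0C.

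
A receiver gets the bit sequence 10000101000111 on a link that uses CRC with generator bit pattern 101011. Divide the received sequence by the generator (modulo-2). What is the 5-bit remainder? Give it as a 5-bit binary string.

00000

Modulo-2 division of 10000101000111 by 101011:
  pos 0: 100001 XOR 101011 = 001010
  pos 2: 101001 XOR 101011 = 000010
  pos 6: 100001 XOR 101011 = 001010
  pos 8: 101011 XOR 101011 = 000000
Remainder = 00000 (zero — the frame passes the CRC check).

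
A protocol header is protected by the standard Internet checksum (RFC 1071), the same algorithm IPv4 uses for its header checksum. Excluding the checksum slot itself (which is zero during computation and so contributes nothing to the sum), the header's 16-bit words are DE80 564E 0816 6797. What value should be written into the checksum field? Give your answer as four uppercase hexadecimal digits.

5B83

One's-complement addition (fold any carry out of bit 15 back into bit 0):
  0xDE80 + 0x564E = 0x134CE → wrap carry → 0x34CF
  0x34CF + 0x0816 = 0x03CE5
  0x3CE5 + 0x6797 = 0x0A47C
One's-complement sum = 0xA47C.
Checksum = ~0xA47C & 0xFFFF = 0x5B83.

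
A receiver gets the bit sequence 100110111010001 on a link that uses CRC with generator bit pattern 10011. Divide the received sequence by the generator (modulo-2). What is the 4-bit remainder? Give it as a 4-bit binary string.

Modulo-2 division of 100110111010001 by 10011:
  pos 0: 10011 XOR 10011 = 00000
  pos 6: 11101 XOR 10011 = 01110
  pos 7: 11100 XOR 10011 = 01111
  pos 8: 11110 XOR 10011 = 01101
  pos 9: 11010 XOR 10011 = 01001
  pos 10: 10011 XOR 10011 = 00000
Remainder = 0000 (zero — the frame passes the CRC check).

0000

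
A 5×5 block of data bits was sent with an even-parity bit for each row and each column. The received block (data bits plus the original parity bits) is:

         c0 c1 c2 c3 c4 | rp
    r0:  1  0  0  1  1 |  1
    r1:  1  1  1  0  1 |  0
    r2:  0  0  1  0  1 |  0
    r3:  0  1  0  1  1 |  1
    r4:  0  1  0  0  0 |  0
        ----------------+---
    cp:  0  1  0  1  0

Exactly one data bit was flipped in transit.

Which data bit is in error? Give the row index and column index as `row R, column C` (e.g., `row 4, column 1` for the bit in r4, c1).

Recompute each row's even parity and compare to rp:
  r0: data parity 1, sent rp 1 → ok
  r1: data parity 0, sent rp 0 → ok
  r2: data parity 0, sent rp 0 → ok
  r3: data parity 1, sent rp 1 → ok
  r4: data parity 1, sent rp 0 → mismatch
Recompute each column's even parity and compare to cp:
  c0: data parity 0, sent cp 0 → ok
  c1: data parity 1, sent cp 1 → ok
  c2: data parity 0, sent cp 0 → ok
  c3: data parity 0, sent cp 1 → mismatch
  c4: data parity 0, sent cp 0 → ok
Exactly one row (r4) and one column (c3) fail → the flipped bit is at their intersection.

row 4, column 3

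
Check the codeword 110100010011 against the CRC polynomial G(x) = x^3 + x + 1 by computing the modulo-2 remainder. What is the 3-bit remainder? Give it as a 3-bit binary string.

010

Modulo-2 division of 110100010011 by 1011:
  pos 0: 1101 XOR 1011 = 0110
  pos 1: 1100 XOR 1011 = 0111
  pos 2: 1110 XOR 1011 = 0101
  pos 3: 1010 XOR 1011 = 0001
  pos 6: 1100 XOR 1011 = 0111
  pos 7: 1111 XOR 1011 = 0100
  pos 8: 1001 XOR 1011 = 0010
Remainder = 010 (nonzero — an error is detected).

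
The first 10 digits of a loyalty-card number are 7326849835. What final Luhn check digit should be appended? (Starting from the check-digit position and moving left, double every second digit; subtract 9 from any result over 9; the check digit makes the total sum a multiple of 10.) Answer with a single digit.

Partial digits right→left: 5 3 8 9 4 8 6 2 3 7
Double every second digit counting from the check-digit position (so the 1st, 3rd, 5th, ... of the partial from the right).
  doubled (with −9 where >9): 1 7 8 3 6 → sum 25
  kept as-is: 3 9 8 2 7 → sum 29
Total = 25 + 29 = 54.
Check digit = (10 − (54 mod 10)) mod 10 = 6.

6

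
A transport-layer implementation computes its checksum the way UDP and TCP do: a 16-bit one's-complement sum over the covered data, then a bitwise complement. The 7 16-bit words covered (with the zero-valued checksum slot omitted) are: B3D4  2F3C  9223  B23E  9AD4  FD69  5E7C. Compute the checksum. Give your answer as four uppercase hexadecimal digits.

E1D1

One's-complement addition (fold any carry out of bit 15 back into bit 0):
  0xB3D4 + 0x2F3C = 0x0E310
  0xE310 + 0x9223 = 0x17533 → wrap carry → 0x7534
  0x7534 + 0xB23E = 0x12772 → wrap carry → 0x2773
  0x2773 + 0x9AD4 = 0x0C247
  0xC247 + 0xFD69 = 0x1BFB0 → wrap carry → 0xBFB1
  0xBFB1 + 0x5E7C = 0x11E2D → wrap carry → 0x1E2E
One's-complement sum = 0x1E2E.
Checksum = ~0x1E2E & 0xFFFF = 0xE1D1.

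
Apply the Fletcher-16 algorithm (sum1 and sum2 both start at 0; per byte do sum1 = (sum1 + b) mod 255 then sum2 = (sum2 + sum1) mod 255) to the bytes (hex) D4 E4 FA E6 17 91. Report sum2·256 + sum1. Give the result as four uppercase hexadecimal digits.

D544

Running sums (mod 255):
  after byte 0 (D4): sum1=212, sum2=212
  after byte 1 (E4): sum1=185, sum2=142
  after byte 2 (FA): sum1=180, sum2=67
  after byte 3 (E6): sum1=155, sum2=222
  after byte 4 (17): sum1=178, sum2=145
  after byte 5 (91): sum1=68, sum2=213
Checksum = sum2·256 + sum1 = 213·256 + 68 = 54596 = 0xD544.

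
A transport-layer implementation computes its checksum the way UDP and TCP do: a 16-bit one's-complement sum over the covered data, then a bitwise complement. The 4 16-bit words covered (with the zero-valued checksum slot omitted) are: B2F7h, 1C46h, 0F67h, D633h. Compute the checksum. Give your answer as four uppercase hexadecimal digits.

One's-complement addition (fold any carry out of bit 15 back into bit 0):
  0xB2F7 + 0x1C46 = 0x0CF3D
  0xCF3D + 0x0F67 = 0x0DEA4
  0xDEA4 + 0xD633 = 0x1B4D7 → wrap carry → 0xB4D8
One's-complement sum = 0xB4D8.
Checksum = ~0xB4D8 & 0xFFFF = 0x4B27.

4B27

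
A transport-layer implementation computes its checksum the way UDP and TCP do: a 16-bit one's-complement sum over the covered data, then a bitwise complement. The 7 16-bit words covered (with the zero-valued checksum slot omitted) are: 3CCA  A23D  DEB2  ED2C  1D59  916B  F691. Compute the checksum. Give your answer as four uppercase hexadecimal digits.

AFC1

One's-complement addition (fold any carry out of bit 15 back into bit 0):
  0x3CCA + 0xA23D = 0x0DF07
  0xDF07 + 0xDEB2 = 0x1BDB9 → wrap carry → 0xBDBA
  0xBDBA + 0xED2C = 0x1AAE6 → wrap carry → 0xAAE7
  0xAAE7 + 0x1D59 = 0x0C840
  0xC840 + 0x916B = 0x159AB → wrap carry → 0x59AC
  0x59AC + 0xF691 = 0x1503D → wrap carry → 0x503E
One's-complement sum = 0x503E.
Checksum = ~0x503E & 0xFFFF = 0xAFC1.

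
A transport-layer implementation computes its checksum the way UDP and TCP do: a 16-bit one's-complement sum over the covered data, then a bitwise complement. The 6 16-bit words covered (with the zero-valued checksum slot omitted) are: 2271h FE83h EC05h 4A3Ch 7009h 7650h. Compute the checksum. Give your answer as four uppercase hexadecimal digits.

C26E

One's-complement addition (fold any carry out of bit 15 back into bit 0):
  0x2271 + 0xFE83 = 0x120F4 → wrap carry → 0x20F5
  0x20F5 + 0xEC05 = 0x10CFA → wrap carry → 0x0CFB
  0x0CFB + 0x4A3C = 0x05737
  0x5737 + 0x7009 = 0x0C740
  0xC740 + 0x7650 = 0x13D90 → wrap carry → 0x3D91
One's-complement sum = 0x3D91.
Checksum = ~0x3D91 & 0xFFFF = 0xC26E.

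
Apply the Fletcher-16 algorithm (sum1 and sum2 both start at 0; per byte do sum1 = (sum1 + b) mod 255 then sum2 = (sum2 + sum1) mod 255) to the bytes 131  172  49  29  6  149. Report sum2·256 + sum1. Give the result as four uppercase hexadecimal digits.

Running sums (mod 255):
  after byte 0 (131): sum1=131, sum2=131
  after byte 1 (172): sum1=48, sum2=179
  after byte 2 (49): sum1=97, sum2=21
  after byte 3 (29): sum1=126, sum2=147
  after byte 4 (6): sum1=132, sum2=24
  after byte 5 (149): sum1=26, sum2=50
Checksum = sum2·256 + sum1 = 50·256 + 26 = 12826 = 0x321A.

321A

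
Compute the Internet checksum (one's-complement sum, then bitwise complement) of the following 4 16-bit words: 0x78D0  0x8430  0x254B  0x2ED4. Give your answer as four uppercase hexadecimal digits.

AEDF

One's-complement addition (fold any carry out of bit 15 back into bit 0):
  0x78D0 + 0x8430 = 0x0FD00
  0xFD00 + 0x254B = 0x1224B → wrap carry → 0x224C
  0x224C + 0x2ED4 = 0x05120
One's-complement sum = 0x5120.
Checksum = ~0x5120 & 0xFFFF = 0xAEDF.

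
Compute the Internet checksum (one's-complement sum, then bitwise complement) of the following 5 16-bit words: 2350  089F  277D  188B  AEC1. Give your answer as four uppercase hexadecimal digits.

One's-complement addition (fold any carry out of bit 15 back into bit 0):
  0x2350 + 0x089F = 0x02BEF
  0x2BEF + 0x277D = 0x0536C
  0x536C + 0x188B = 0x06BF7
  0x6BF7 + 0xAEC1 = 0x11AB8 → wrap carry → 0x1AB9
One's-complement sum = 0x1AB9.
Checksum = ~0x1AB9 & 0xFFFF = 0xE546.

E546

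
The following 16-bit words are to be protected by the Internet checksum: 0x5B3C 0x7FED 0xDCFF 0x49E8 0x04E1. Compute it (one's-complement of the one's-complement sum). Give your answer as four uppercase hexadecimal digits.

F90C

One's-complement addition (fold any carry out of bit 15 back into bit 0):
  0x5B3C + 0x7FED = 0x0DB29
  0xDB29 + 0xDCFF = 0x1B828 → wrap carry → 0xB829
  0xB829 + 0x49E8 = 0x10211 → wrap carry → 0x0212
  0x0212 + 0x04E1 = 0x006F3
One's-complement sum = 0x06F3.
Checksum = ~0x06F3 & 0xFFFF = 0xF90C.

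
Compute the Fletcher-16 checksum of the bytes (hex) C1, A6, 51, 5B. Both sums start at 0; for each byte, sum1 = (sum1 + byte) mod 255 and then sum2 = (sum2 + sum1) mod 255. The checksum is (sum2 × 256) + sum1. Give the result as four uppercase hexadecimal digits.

Running sums (mod 255):
  after byte 0 (C1): sum1=193, sum2=193
  after byte 1 (A6): sum1=104, sum2=42
  after byte 2 (51): sum1=185, sum2=227
  after byte 3 (5B): sum1=21, sum2=248
Checksum = sum2·256 + sum1 = 248·256 + 21 = 63509 = 0xF815.

F815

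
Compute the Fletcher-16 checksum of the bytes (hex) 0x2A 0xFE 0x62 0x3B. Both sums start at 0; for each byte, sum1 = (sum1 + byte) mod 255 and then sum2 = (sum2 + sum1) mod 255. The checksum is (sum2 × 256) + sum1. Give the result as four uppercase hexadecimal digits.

A5C6

Running sums (mod 255):
  after byte 0 (0x2A): sum1=42, sum2=42
  after byte 1 (0xFE): sum1=41, sum2=83
  after byte 2 (0x62): sum1=139, sum2=222
  after byte 3 (0x3B): sum1=198, sum2=165
Checksum = sum2·256 + sum1 = 165·256 + 198 = 42438 = 0xA5C6.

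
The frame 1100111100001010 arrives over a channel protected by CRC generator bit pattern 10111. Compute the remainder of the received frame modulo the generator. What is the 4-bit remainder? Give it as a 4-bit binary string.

0000

Modulo-2 division of 1100111100001010 by 10111:
  pos 0: 11001 XOR 10111 = 01110
  pos 1: 11101 XOR 10111 = 01010
  pos 2: 10101 XOR 10111 = 00010
  pos 5: 10100 XOR 10111 = 00011
  pos 8: 11001 XOR 10111 = 01110
  pos 9: 11100 XOR 10111 = 01011
  pos 10: 10111 XOR 10111 = 00000
Remainder = 0000 (zero — the frame passes the CRC check).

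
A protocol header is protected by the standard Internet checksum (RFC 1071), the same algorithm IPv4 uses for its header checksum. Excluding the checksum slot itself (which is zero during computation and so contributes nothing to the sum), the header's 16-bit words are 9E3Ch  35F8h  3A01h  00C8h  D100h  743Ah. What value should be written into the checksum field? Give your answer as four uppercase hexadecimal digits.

ABC6

One's-complement addition (fold any carry out of bit 15 back into bit 0):
  0x9E3C + 0x35F8 = 0x0D434
  0xD434 + 0x3A01 = 0x10E35 → wrap carry → 0x0E36
  0x0E36 + 0x00C8 = 0x00EFE
  0x0EFE + 0xD100 = 0x0DFFE
  0xDFFE + 0x743A = 0x15438 → wrap carry → 0x5439
One's-complement sum = 0x5439.
Checksum = ~0x5439 & 0xFFFF = 0xABC6.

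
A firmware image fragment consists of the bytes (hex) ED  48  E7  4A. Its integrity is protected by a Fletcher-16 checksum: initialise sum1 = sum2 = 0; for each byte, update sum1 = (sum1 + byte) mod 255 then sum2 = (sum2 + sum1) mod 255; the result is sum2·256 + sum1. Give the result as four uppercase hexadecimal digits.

AA68

Running sums (mod 255):
  after byte 0 (ED): sum1=237, sum2=237
  after byte 1 (48): sum1=54, sum2=36
  after byte 2 (E7): sum1=30, sum2=66
  after byte 3 (4A): sum1=104, sum2=170
Checksum = sum2·256 + sum1 = 170·256 + 104 = 43624 = 0xAA68.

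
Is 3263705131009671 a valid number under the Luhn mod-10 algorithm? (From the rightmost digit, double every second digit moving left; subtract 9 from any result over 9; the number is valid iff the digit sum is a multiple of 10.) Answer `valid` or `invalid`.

invalid

From the right, keep odd positions and double even positions (subtract 9 from any doubled value over 9):
  doubled (positions 2,4,...): 5 9 0 6 1 5 3 6 → sum 35
  kept (positions 1,3,...): 1 6 0 1 1 0 3 2 → sum 14
Total = 49.
49 mod 10 = 9, so the number is invalid.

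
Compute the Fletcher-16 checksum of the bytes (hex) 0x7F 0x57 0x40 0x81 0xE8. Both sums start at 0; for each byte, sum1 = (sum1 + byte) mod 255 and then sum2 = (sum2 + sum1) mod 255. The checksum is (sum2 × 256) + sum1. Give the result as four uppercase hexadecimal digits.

8781

Running sums (mod 255):
  after byte 0 (0x7F): sum1=127, sum2=127
  after byte 1 (0x57): sum1=214, sum2=86
  after byte 2 (0x40): sum1=23, sum2=109
  after byte 3 (0x81): sum1=152, sum2=6
  after byte 4 (0xE8): sum1=129, sum2=135
Checksum = sum2·256 + sum1 = 135·256 + 129 = 34689 = 0x8781.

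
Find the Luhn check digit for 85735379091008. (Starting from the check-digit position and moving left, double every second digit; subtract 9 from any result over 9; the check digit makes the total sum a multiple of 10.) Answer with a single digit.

Partial digits right→left: 8 0 0 1 9 0 9 7 3 5 3 7 5 8
Double every second digit counting from the check-digit position (so the 1st, 3rd, 5th, ... of the partial from the right).
  doubled (with −9 where >9): 7 0 9 9 6 6 1 → sum 38
  kept as-is: 0 1 0 7 5 7 8 → sum 28
Total = 38 + 28 = 66.
Check digit = (10 − (66 mod 10)) mod 10 = 4.

4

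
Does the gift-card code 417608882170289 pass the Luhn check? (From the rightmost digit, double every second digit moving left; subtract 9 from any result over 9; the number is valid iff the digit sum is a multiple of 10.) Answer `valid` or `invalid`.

invalid

From the right, keep odd positions and double even positions (subtract 9 from any doubled value over 9):
  doubled (positions 2,4,...): 7 0 2 7 7 3 2 → sum 28
  kept (positions 1,3,...): 9 2 7 2 8 0 7 4 → sum 39
Total = 67.
67 mod 10 = 7, so the number is invalid.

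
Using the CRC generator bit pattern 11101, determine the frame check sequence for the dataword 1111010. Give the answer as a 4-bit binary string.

1000

Append 4 zeros: 11110100000. Divide by 11101 (XOR where the leading bit is 1):
  pos 0: 11110 XOR 11101 = 00011
  pos 3: 11100 XOR 11101 = 00001
Remainder (last 4 bits) = 1000. This is the CRC / FCS.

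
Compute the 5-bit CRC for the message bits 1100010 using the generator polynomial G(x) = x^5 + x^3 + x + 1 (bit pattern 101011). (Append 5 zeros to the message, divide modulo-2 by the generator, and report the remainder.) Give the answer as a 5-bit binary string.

Append 5 zeros: 110001000000. Divide by 101011 (XOR where the leading bit is 1):
  pos 0: 110001 XOR 101011 = 011010
  pos 1: 110100 XOR 101011 = 011111
  pos 2: 111110 XOR 101011 = 010101
  pos 3: 101010 XOR 101011 = 000001
Remainder (last 5 bits) = 01000. This is the CRC / FCS.

01000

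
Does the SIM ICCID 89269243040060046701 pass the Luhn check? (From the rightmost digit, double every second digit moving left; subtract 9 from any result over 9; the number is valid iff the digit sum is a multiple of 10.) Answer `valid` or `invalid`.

From the right, keep odd positions and double even positions (subtract 9 from any doubled value over 9):
  doubled (positions 2,4,...): 0 3 0 3 0 0 8 9 4 7 → sum 34
  kept (positions 1,3,...): 1 7 4 0 0 4 3 2 6 9 → sum 36
Total = 70.
70 mod 10 = 0, so the number is valid.

valid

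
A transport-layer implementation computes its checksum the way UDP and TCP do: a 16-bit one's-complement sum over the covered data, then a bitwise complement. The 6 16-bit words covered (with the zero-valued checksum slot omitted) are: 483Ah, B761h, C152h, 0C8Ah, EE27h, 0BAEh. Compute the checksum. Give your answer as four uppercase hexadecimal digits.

One's-complement addition (fold any carry out of bit 15 back into bit 0):
  0x483A + 0xB761 = 0x0FF9B
  0xFF9B + 0xC152 = 0x1C0ED → wrap carry → 0xC0EE
  0xC0EE + 0x0C8A = 0x0CD78
  0xCD78 + 0xEE27 = 0x1BB9F → wrap carry → 0xBBA0
  0xBBA0 + 0x0BAE = 0x0C74E
One's-complement sum = 0xC74E.
Checksum = ~0xC74E & 0xFFFF = 0x38B1.

38B1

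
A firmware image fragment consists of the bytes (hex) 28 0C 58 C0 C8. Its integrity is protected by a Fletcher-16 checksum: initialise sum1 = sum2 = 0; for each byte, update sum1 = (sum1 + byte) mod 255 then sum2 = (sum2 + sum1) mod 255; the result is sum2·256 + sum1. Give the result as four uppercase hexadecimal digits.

4C16

Running sums (mod 255):
  after byte 0 (28): sum1=40, sum2=40
  after byte 1 (0C): sum1=52, sum2=92
  after byte 2 (58): sum1=140, sum2=232
  after byte 3 (C0): sum1=77, sum2=54
  after byte 4 (C8): sum1=22, sum2=76
Checksum = sum2·256 + sum1 = 76·256 + 22 = 19478 = 0x4C16.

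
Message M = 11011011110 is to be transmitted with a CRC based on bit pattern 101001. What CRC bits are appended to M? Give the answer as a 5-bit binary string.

Append 5 zeros: 1101101111000000. Divide by 101001 (XOR where the leading bit is 1):
  pos 0: 110110 XOR 101001 = 011111
  pos 1: 111111 XOR 101001 = 010110
  pos 2: 101101 XOR 101001 = 000100
  pos 5: 100110 XOR 101001 = 001111
  pos 7: 111100 XOR 101001 = 010101
  pos 8: 101010 XOR 101001 = 000011
Remainder (last 5 bits) = 01100. This is the CRC / FCS.

01100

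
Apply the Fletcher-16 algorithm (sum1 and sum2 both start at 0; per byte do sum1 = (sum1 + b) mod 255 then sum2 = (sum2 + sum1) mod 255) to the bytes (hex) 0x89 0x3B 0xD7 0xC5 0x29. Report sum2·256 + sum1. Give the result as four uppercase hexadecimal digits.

Running sums (mod 255):
  after byte 0 (0x89): sum1=137, sum2=137
  after byte 1 (0x3B): sum1=196, sum2=78
  after byte 2 (0xD7): sum1=156, sum2=234
  after byte 3 (0xC5): sum1=98, sum2=77
  after byte 4 (0x29): sum1=139, sum2=216
Checksum = sum2·256 + sum1 = 216·256 + 139 = 55435 = 0xD88B.

D88B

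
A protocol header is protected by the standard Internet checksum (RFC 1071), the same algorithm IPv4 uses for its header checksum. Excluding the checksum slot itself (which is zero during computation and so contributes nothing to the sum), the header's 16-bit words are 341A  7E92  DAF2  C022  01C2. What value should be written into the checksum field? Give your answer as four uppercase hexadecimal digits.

One's-complement addition (fold any carry out of bit 15 back into bit 0):
  0x341A + 0x7E92 = 0x0B2AC
  0xB2AC + 0xDAF2 = 0x18D9E → wrap carry → 0x8D9F
  0x8D9F + 0xC022 = 0x14DC1 → wrap carry → 0x4DC2
  0x4DC2 + 0x01C2 = 0x04F84
One's-complement sum = 0x4F84.
Checksum = ~0x4F84 & 0xFFFF = 0xB07B.

B07B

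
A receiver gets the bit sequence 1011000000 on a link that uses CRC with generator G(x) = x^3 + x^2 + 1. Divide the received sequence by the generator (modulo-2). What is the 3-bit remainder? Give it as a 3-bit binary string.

Modulo-2 division of 1011000000 by 1101:
  pos 0: 1011 XOR 1101 = 0110
  pos 1: 1100 XOR 1101 = 0001
  pos 4: 1000 XOR 1101 = 0101
  pos 5: 1010 XOR 1101 = 0111
  pos 6: 1110 XOR 1101 = 0011
Remainder = 011 (nonzero — an error is detected).

011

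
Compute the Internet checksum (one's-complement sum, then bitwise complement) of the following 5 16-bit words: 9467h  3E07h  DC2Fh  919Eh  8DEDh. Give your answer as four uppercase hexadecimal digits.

31D5

One's-complement addition (fold any carry out of bit 15 back into bit 0):
  0x9467 + 0x3E07 = 0x0D26E
  0xD26E + 0xDC2F = 0x1AE9D → wrap carry → 0xAE9E
  0xAE9E + 0x919E = 0x1403C → wrap carry → 0x403D
  0x403D + 0x8DED = 0x0CE2A
One's-complement sum = 0xCE2A.
Checksum = ~0xCE2A & 0xFFFF = 0x31D5.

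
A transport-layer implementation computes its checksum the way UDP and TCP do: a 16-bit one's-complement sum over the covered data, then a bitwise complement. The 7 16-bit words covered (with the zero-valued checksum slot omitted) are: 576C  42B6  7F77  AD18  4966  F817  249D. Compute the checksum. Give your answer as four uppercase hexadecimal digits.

D331

One's-complement addition (fold any carry out of bit 15 back into bit 0):
  0x576C + 0x42B6 = 0x09A22
  0x9A22 + 0x7F77 = 0x11999 → wrap carry → 0x199A
  0x199A + 0xAD18 = 0x0C6B2
  0xC6B2 + 0x4966 = 0x11018 → wrap carry → 0x1019
  0x1019 + 0xF817 = 0x10830 → wrap carry → 0x0831
  0x0831 + 0x249D = 0x02CCE
One's-complement sum = 0x2CCE.
Checksum = ~0x2CCE & 0xFFFF = 0xD331.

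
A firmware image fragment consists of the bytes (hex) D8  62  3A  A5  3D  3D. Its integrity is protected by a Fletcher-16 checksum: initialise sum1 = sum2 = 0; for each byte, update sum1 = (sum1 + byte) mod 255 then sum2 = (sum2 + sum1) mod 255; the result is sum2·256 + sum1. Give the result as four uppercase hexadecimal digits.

Running sums (mod 255):
  after byte 0 (D8): sum1=216, sum2=216
  after byte 1 (62): sum1=59, sum2=20
  after byte 2 (3A): sum1=117, sum2=137
  after byte 3 (A5): sum1=27, sum2=164
  after byte 4 (3D): sum1=88, sum2=252
  after byte 5 (3D): sum1=149, sum2=146
Checksum = sum2·256 + sum1 = 146·256 + 149 = 37525 = 0x9295.

9295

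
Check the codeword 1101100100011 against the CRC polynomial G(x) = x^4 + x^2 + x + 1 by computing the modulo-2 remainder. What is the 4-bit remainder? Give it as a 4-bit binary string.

0010

Modulo-2 division of 1101100100011 by 10111:
  pos 0: 11011 XOR 10111 = 01100
  pos 1: 11000 XOR 10111 = 01111
  pos 2: 11110 XOR 10111 = 01001
  pos 3: 10011 XOR 10111 = 00100
  pos 5: 10000 XOR 10111 = 00111
  pos 7: 11101 XOR 10111 = 01010
  pos 8: 10101 XOR 10111 = 00010
Remainder = 0010 (nonzero — an error is detected).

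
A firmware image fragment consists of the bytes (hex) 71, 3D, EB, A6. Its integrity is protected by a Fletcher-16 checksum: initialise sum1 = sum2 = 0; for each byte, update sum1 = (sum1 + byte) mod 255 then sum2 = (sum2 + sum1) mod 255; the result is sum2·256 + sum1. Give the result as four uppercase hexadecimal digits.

FB41

Running sums (mod 255):
  after byte 0 (71): sum1=113, sum2=113
  after byte 1 (3D): sum1=174, sum2=32
  after byte 2 (EB): sum1=154, sum2=186
  after byte 3 (A6): sum1=65, sum2=251
Checksum = sum2·256 + sum1 = 251·256 + 65 = 64321 = 0xFB41.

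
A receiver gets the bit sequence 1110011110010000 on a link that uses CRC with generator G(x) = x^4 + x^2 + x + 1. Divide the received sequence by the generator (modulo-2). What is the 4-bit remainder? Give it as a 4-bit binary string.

Modulo-2 division of 1110011110010000 by 10111:
  pos 0: 11100 XOR 10111 = 01011
  pos 1: 10111 XOR 10111 = 00000
  pos 6: 11100 XOR 10111 = 01011
  pos 7: 10111 XOR 10111 = 00000
Remainder = 0000 (zero — the frame passes the CRC check).

0000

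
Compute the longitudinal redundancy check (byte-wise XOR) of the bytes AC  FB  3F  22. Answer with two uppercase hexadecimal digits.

4A

XOR the bytes together:
  start with 0xAC
  0xAC ⊕ 0xFB = 0x57
  0x57 ⊕ 0x3F = 0x68
  0x68 ⊕ 0x22 = 0x4A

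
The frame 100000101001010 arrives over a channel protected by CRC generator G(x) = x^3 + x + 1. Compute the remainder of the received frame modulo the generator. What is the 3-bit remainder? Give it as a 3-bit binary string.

Modulo-2 division of 100000101001010 by 1011:
  pos 0: 1000 XOR 1011 = 0011
  pos 2: 1100 XOR 1011 = 0111
  pos 3: 1111 XOR 1011 = 0100
  pos 4: 1000 XOR 1011 = 0011
  pos 6: 1110 XOR 1011 = 0101
  pos 7: 1010 XOR 1011 = 0001
  pos 10: 1101 XOR 1011 = 0110
  pos 11: 1100 XOR 1011 = 0111
Remainder = 111 (nonzero — an error is detected).

111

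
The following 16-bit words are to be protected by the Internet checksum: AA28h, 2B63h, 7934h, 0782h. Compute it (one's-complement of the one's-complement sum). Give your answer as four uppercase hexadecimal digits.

One's-complement addition (fold any carry out of bit 15 back into bit 0):
  0xAA28 + 0x2B63 = 0x0D58B
  0xD58B + 0x7934 = 0x14EBF → wrap carry → 0x4EC0
  0x4EC0 + 0x0782 = 0x05642
One's-complement sum = 0x5642.
Checksum = ~0x5642 & 0xFFFF = 0xA9BD.

A9BD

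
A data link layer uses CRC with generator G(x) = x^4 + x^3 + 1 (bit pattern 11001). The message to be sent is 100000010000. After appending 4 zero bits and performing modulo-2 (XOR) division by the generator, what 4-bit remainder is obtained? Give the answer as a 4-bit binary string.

Append 4 zeros: 1000000100000000. Divide by 11001 (XOR where the leading bit is 1):
  pos 0: 10000 XOR 11001 = 01001
  pos 1: 10010 XOR 11001 = 01011
  pos 2: 10110 XOR 11001 = 01111
  pos 3: 11111 XOR 11001 = 00110
  pos 5: 11000 XOR 11001 = 00001
  pos 9: 10000 XOR 11001 = 01001
  pos 10: 10010 XOR 11001 = 01011
  pos 11: 10110 XOR 11001 = 01111
Remainder (last 4 bits) = 1111. This is the CRC / FCS.

1111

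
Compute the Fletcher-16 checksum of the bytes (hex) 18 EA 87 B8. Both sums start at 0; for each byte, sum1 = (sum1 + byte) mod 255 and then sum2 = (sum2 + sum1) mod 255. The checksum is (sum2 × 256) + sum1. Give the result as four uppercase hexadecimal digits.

E843

Running sums (mod 255):
  after byte 0 (18): sum1=24, sum2=24
  after byte 1 (EA): sum1=3, sum2=27
  after byte 2 (87): sum1=138, sum2=165
  after byte 3 (B8): sum1=67, sum2=232
Checksum = sum2·256 + sum1 = 232·256 + 67 = 59459 = 0xE843.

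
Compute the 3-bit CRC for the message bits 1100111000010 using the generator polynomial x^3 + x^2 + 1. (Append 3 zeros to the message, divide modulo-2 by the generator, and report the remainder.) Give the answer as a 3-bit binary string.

010

Append 3 zeros: 1100111000010000. Divide by 1101 (XOR where the leading bit is 1):
  pos 0: 1100 XOR 1101 = 0001
  pos 3: 1111 XOR 1101 = 0010
  pos 5: 1000 XOR 1101 = 0101
  pos 6: 1010 XOR 1101 = 0111
  pos 7: 1110 XOR 1101 = 0011
  pos 9: 1110 XOR 1101 = 0011
  pos 11: 1100 XOR 1101 = 0001
Remainder (last 3 bits) = 010. This is the CRC / FCS.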